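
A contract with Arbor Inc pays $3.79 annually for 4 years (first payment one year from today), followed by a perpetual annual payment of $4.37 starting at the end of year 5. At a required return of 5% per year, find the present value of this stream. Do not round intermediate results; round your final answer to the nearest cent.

$85.34

PV of 4-year annuity: $3.79 × [1 − (1+0.05)^−4] / 0.05 = 13.43915
Perpetuity value at year 4: $4.37 / 0.05 = 87.40000
PV of perpetuity: 87.40000 / (1+0.05)^4 = 71.90420
Total PV = 13.43915 + 71.90420 = 85.34335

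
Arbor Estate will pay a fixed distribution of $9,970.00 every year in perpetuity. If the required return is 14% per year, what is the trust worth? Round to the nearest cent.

Level perpetuity: PV = C / r = $9,970.00 / 0.14 = $71,214.29

$71214.29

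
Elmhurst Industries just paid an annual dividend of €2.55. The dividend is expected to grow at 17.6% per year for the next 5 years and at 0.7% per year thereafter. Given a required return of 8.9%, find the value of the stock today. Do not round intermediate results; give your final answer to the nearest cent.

D_1 = 2.99880
D_2 = 3.52659
D_3 = 4.14727
D_4 = 4.87719
D_5 = 5.73557
Terminal value at year 5: TV = D_5×(1+g_2)/(r−g_2) = 5.77572/0.082 = 70.43563
P_0 = D_1/(1+r)^1 + D_2/(1+r)^2 + D_3/(1+r)^3 + D_4/(1+r)^4 + D_5/(1+r)^5 + TV/(1+r)^5
    = 2.75372 + 2.97371 + 3.21128 + 3.46783 + 3.74488 + 45.98890 = 62.14032

€62.14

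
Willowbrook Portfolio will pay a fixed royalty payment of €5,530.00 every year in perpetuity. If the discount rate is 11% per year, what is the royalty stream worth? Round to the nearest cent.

Level perpetuity: PV = C / r = €5,530.00 / 0.11 = €50,272.73

€50272.73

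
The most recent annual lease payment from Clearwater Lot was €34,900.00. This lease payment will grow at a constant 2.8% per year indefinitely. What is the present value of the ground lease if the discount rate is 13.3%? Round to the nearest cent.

D₁ = D₀ × (1 + g) = €34,900.00 × 1.028 = €35,877.2000
Growing perpetuity: P = D₁ / (r − g) = €35,877.2000 / (0.133 − 0.028) = €341,687.62

€341687.62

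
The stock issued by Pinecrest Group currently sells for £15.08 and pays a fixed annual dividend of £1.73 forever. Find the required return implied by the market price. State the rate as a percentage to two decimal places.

P = C/r ⇒ r = C/P = £1.73/£15.08 = 0.114721

11.47%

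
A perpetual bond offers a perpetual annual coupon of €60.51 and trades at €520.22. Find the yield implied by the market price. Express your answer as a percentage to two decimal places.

11.63%

P = C/r ⇒ r = C/P = €60.51/€520.22 = 0.116316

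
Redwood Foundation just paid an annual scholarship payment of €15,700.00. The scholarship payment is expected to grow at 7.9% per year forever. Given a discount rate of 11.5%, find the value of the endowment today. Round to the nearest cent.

€470563.89

D₁ = D₀ × (1 + g) = €15,700.00 × 1.079 = €16,940.3000
Growing perpetuity: P = D₁ / (r − g) = €16,940.3000 / (0.115 − 0.079) = €470,563.89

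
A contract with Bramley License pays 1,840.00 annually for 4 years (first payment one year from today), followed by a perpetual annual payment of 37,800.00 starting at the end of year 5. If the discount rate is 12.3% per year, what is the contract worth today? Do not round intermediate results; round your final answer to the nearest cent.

PV of 4-year annuity: 1,840.00 × [1 − (1+0.123)^−4] / 0.123 = 5553.59406
Perpetuity value at year 4: 37,800.00 / 0.123 = 307317.07317
PV of perpetuity: 307317.07317 / (1+0.123)^4 = 193226.93423
Total PV = 5553.59406 + 193226.93423 = 198780.52830

198780.53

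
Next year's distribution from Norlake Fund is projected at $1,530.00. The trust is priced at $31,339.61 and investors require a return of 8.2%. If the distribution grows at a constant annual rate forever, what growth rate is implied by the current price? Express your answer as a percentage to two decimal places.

3.32%

P = D₁/(r−g) ⇒ g = r − D₁/P = 0.082 − $1,530.00/$31,339.61 = 0.033180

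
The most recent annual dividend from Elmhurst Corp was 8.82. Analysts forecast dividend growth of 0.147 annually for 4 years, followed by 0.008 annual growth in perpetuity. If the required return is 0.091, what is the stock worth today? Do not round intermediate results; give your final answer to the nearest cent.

170.91

D_1 = 10.11654
D_2 = 11.60367
D_3 = 13.30941
D_4 = 15.26589
Terminal value at year 4: TV = D_4×(1+g_2)/(r−g_2) = 15.38802/0.083 = 185.39785
P_0 = D_1/(1+r)^1 + D_2/(1+r)^2 + D_3/(1+r)^3 + D_4/(1+r)^4 + TV/(1+r)^4
    = 9.27272 + 9.74868 + 10.24907 + 10.77515 + 130.85963 = 170.90526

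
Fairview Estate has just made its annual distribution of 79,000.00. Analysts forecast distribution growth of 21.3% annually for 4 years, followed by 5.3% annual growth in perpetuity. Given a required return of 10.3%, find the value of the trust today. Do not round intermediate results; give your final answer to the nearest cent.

D_1 = 95827.00000
D_2 = 116238.15100
D_3 = 140996.87716
D_4 = 171029.21200
Terminal value at year 4: TV = D_4×(1+g_2)/(r−g_2) = 180093.76023/0.05 = 3601875.20469
P_0 = D_1/(1+r)^1 + D_2/(1+r)^2 + D_3/(1+r)^3 + D_4/(1+r)^4 + TV/(1+r)^4
    = 86878.51315 + 95542.73477 + 105071.02200 + 115549.54641 + 2433473.44740 = 2836515.26373

2836515.26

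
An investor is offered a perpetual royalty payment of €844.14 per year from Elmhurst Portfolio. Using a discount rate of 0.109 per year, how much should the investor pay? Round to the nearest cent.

€7744.40

Level perpetuity: PV = C / r = €844.14 / 0.109 = €7,744.40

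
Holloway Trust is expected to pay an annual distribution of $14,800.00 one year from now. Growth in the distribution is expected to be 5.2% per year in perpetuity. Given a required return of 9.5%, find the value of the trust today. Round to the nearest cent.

Growing perpetuity: P = D₁ / (r − g) = $14,800.0000 / (0.095 − 0.052) = $344,186.05

$344186.05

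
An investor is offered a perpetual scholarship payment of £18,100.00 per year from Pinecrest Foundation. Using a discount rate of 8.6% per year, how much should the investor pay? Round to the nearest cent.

£210465.12

Level perpetuity: PV = C / r = £18,100.00 / 0.086 = £210,465.12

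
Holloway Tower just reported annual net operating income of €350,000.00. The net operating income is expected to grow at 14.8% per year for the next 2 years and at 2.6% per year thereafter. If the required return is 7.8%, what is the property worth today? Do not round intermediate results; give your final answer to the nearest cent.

D_1 = 401800.00000
D_2 = 461266.40000
Terminal value at year 2: TV = D_2×(1+g_2)/(r−g_2) = 473259.32640/0.052 = 9101140.89231
P_0 = D_1/(1+r)^1 + D_2/(1+r)^2 + TV/(1+r)^2
    = 372727.27273 + 396930.34238 + 7831740.98629 = 8601398.60140

€8601398.60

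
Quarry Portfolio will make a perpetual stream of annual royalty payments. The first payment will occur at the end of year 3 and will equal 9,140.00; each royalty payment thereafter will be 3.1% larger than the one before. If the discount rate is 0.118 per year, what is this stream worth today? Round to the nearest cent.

84051.09

Value at end of year 2: C₁ / (r − g) = 9,140.00 / (0.118 − 0.031) = 105,057.4713
Discount to today: PV = 105,057.4713 / (1 + 0.118)^2 = 105,057.4713 / 1.249924 = 84,051.09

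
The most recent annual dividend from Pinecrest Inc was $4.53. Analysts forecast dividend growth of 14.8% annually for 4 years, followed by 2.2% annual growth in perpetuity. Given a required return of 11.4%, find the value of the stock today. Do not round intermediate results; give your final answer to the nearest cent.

$76.30

D_1 = 5.20044
D_2 = 5.97011
D_3 = 6.85368
D_4 = 7.86803
Terminal value at year 4: TV = D_4×(1+g_2)/(r−g_2) = 8.04112/0.092 = 87.40350
P_0 = D_1/(1+r)^1 + D_2/(1+r)^2 + D_3/(1+r)^3 + D_4/(1+r)^4 + TV/(1+r)^4
    = 4.66826 + 4.81074 + 4.95756 + 5.10887 + 56.75290 = 76.29833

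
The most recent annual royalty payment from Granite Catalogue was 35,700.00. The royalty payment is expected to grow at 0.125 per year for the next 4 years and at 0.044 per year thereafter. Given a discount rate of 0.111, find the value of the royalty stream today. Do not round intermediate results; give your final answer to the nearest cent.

D_1 = 40162.50000
D_2 = 45182.81250
D_3 = 50830.66406
D_4 = 57184.49707
Terminal value at year 4: TV = D_4×(1+g_2)/(r−g_2) = 59700.61494/0.067 = 891053.95435
P_0 = D_1/(1+r)^1 + D_2/(1+r)^2 + D_3/(1+r)^3 + D_4/(1+r)^4 + TV/(1+r)^4
    = 36149.86499 + 36605.39884 + 37066.67299 + 37533.75978 + 584854.40612 = 732210.10272

732210.10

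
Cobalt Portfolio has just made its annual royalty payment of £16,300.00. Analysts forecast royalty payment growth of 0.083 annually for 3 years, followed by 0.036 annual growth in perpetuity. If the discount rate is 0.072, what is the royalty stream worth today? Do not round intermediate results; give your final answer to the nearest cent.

D_1 = 17652.90000
D_2 = 19118.09070
D_3 = 20704.89223
Terminal value at year 3: TV = D_3×(1+g_2)/(r−g_2) = 21450.26835/0.036 = 595840.78745
P_0 = D_1/(1+r)^1 + D_2/(1+r)^2 + D_3/(1+r)^3 + TV/(1+r)^3
    = 16467.25746 + 16636.23119 + 16806.93878 + 483666.34942 = 533576.77685

£533576.78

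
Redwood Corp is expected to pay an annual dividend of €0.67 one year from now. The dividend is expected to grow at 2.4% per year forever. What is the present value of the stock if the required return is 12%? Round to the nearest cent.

€6.98

Growing perpetuity: P = D₁ / (r − g) = €0.6700 / (0.12 − 0.024) = €6.98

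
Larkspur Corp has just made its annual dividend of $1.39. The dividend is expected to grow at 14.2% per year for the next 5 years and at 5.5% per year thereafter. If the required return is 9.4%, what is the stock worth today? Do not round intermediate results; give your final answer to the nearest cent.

D_1 = 1.58738
D_2 = 1.81279
D_3 = 2.07020
D_4 = 2.36417
D_5 = 2.69989
Terminal value at year 5: TV = D_5×(1+g_2)/(r−g_2) = 2.84838/0.039 = 73.03536
P_0 = D_1/(1+r)^1 + D_2/(1+r)^2 + D_3/(1+r)^3 + D_4/(1+r)^4 + D_5/(1+r)^5 + TV/(1+r)^5
    = 1.45099 + 1.51465 + 1.58111 + 1.65048 + 1.72289 + 46.60651 = 54.52663

$54.53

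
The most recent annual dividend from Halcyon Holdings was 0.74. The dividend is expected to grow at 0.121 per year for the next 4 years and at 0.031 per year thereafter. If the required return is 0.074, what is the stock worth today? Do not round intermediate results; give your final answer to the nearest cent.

D_1 = 0.82954
D_2 = 0.92991
D_3 = 1.04243
D_4 = 1.16857
Terminal value at year 4: TV = D_4×(1+g_2)/(r−g_2) = 1.20479/0.043 = 28.01847
P_0 = D_1/(1+r)^1 + D_2/(1+r)^2 + D_3/(1+r)^3 + D_4/(1+r)^4 + TV/(1+r)^4
    = 0.77238 + 0.80618 + 0.84146 + 0.87829 + 21.05849 = 24.35681

24.36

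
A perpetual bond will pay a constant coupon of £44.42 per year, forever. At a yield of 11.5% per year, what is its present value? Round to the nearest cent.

Level perpetuity: PV = C / r = £44.42 / 0.115 = £386.26

£386.26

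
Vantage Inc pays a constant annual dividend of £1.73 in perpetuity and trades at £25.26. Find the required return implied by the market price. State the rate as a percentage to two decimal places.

P = C/r ⇒ r = C/P = £1.73/£25.26 = 0.068488

6.85%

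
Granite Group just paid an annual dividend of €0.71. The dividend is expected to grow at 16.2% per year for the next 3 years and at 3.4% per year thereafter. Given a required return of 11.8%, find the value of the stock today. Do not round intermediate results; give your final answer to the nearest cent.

€12.11

D_1 = 0.82502
D_2 = 0.95867
D_3 = 1.11398
Terminal value at year 3: TV = D_3×(1+g_2)/(r−g_2) = 1.15185/0.084 = 13.71254
P_0 = D_1/(1+r)^1 + D_2/(1+r)^2 + D_3/(1+r)^3 + TV/(1+r)^3
    = 0.73794 + 0.76699 + 0.79717 + 9.81279 = 12.11489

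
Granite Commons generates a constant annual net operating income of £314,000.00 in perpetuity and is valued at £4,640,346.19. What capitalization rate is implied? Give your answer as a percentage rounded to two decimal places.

6.77%

P = C/r ⇒ r = C/P = £314,000.00/£4,640,346.19 = 0.067667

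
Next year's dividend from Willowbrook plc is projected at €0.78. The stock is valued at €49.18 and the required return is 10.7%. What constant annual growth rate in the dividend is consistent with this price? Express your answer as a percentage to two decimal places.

P = D₁/(r−g) ⇒ g = r − D₁/P = 0.107 − €0.78/€49.18 = 0.091140

9.11%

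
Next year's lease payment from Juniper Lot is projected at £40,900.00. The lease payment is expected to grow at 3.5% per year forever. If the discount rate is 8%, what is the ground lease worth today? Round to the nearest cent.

£908888.89

Growing perpetuity: P = D₁ / (r − g) = £40,900.0000 / (0.08 − 0.035) = £908,888.89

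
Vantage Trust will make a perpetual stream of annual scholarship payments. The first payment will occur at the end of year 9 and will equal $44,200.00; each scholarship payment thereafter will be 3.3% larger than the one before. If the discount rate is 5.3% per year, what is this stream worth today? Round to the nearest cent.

$1462060.37

Value at end of year 8: C₁ / (r − g) = $44,200.00 / (0.053 − 0.033) = $2,210,000.0000
Discount to today: PV = $2,210,000.0000 / (1 + 0.053)^8 = $2,210,000.0000 / 1.511565 = $1,462,060.37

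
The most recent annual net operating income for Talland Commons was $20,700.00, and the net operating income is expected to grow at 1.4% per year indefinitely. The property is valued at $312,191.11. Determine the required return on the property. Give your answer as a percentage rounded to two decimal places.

D₁ = $20,700.00 × 1.014 = $20,989.8000
P = D₁/(r − g) ⇒ r = D₁/P + g = $20,989.8000/$312,191.11 + 0.014 = 0.067234 + 0.014 = 0.081234

8.12%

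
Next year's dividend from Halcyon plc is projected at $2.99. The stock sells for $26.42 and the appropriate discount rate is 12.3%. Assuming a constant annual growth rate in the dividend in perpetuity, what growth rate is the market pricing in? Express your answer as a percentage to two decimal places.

0.98%

P = D₁/(r−g) ⇒ g = r − D₁/P = 0.123 − $2.99/$26.42 = 0.009828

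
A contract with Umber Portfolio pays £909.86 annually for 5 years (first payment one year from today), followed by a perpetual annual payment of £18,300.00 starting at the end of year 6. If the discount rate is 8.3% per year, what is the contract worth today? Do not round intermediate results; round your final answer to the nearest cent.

£151593.70

PV of 5-year annuity: £909.86 × [1 − (1+0.083)^−5] / 0.083 = 3604.26332
Perpetuity value at year 5: £18,300.00 / 0.083 = 220481.92771
PV of perpetuity: 220481.92771 / (1+0.083)^5 = 147989.43572
Total PV = 3604.26332 + 147989.43572 = 151593.69904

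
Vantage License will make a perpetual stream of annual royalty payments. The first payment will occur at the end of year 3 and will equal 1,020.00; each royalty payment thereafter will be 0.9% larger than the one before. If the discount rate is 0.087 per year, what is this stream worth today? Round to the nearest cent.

11067.42

Value at end of year 2: C₁ / (r − g) = 1,020.00 / (0.087 − 0.009) = 13,076.9231
Discount to today: PV = 13,076.9231 / (1 + 0.087)^2 = 13,076.9231 / 1.181569 = 11,067.42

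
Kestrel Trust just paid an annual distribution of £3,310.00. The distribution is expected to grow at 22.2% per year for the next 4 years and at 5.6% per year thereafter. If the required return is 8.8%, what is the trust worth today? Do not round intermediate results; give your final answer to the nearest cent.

£191675.00

D_1 = 4044.82000
D_2 = 4942.77004
D_3 = 6040.06499
D_4 = 7380.95942
Terminal value at year 4: TV = D_4×(1+g_2)/(r−g_2) = 7794.29314/0.032 = 243571.66074
P_0 = D_1/(1+r)^1 + D_2/(1+r)^2 + D_3/(1+r)^3 + D_4/(1+r)^4 + TV/(1+r)^4
    = 3717.66544 + 4175.53968 + 4689.80651 + 5267.41136 + 173824.57485 = 191674.99784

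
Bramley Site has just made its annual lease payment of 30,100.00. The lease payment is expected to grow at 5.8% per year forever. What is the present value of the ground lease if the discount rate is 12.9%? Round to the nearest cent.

D₁ = D₀ × (1 + g) = 30,100.00 × 1.058 = 31,845.8000
Growing perpetuity: P = D₁ / (r − g) = 31,845.8000 / (0.129 − 0.058) = 448,532.39

448532.39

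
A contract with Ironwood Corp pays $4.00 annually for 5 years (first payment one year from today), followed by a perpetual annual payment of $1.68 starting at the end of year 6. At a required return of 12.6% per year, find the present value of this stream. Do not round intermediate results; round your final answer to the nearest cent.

$21.57

PV of 5-year annuity: $4.00 × [1 − (1+0.126)^−5] / 0.126 = 14.20733
Perpetuity value at year 5: $1.68 / 0.126 = 13.33333
PV of perpetuity: 13.33333 / (1+0.126)^5 = 7.36626
Total PV = 14.20733 + 7.36626 = 21.57358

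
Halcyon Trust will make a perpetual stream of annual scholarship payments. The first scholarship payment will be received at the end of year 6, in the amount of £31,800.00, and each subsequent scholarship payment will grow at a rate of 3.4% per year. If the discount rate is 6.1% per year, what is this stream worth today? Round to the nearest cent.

Value at end of year 5: C₁ / (r − g) = £31,800.00 / (0.061 − 0.034) = £1,177,777.7778
Discount to today: PV = £1,177,777.7778 / (1 + 0.061)^5 = £1,177,777.7778 / 1.344550 = £875,964.36

£875964.36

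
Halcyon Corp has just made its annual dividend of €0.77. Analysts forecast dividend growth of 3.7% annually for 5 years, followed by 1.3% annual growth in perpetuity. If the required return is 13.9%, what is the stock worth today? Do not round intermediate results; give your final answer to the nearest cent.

D_1 = 0.79849
D_2 = 0.82803
D_3 = 0.85867
D_4 = 0.89044
D_5 = 0.92339
Terminal value at year 5: TV = D_5×(1+g_2)/(r−g_2) = 0.93539/0.126 = 7.42375
P_0 = D_1/(1+r)^1 + D_2/(1+r)^2 + D_3/(1+r)^3 + D_4/(1+r)^4 + D_5/(1+r)^5 + TV/(1+r)^5
    = 0.70104 + 0.63826 + 0.58111 + 0.52907 + 0.48169 + 3.87262 = 6.80379

€6.80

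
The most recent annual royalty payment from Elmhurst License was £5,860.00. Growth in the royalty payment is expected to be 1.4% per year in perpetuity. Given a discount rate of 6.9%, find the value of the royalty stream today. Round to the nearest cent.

£108037.09

D₁ = D₀ × (1 + g) = £5,860.00 × 1.014 = £5,942.0400
Growing perpetuity: P = D₁ / (r − g) = £5,942.0400 / (0.069 − 0.014) = £108,037.09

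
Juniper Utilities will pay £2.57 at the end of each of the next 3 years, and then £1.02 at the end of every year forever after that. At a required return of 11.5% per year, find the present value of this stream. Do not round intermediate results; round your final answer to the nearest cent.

PV of 3-year annuity: £2.57 × [1 − (1+0.115)^−3] / 0.115 = 6.22613
Perpetuity value at year 3: £1.02 / 0.115 = 8.86957
PV of perpetuity: 8.86957 / (1+0.115)^3 = 6.39849
Total PV = 6.22613 + 6.39849 = 12.62463

£12.62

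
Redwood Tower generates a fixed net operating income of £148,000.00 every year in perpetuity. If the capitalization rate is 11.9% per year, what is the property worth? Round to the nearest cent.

Level perpetuity: PV = C / r = £148,000.00 / 0.119 = £1,243,697.48

£1243697.48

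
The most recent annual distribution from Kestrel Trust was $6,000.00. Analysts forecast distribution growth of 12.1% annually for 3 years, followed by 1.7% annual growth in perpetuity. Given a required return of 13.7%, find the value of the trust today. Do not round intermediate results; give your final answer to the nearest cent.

D_1 = 6726.00000
D_2 = 7539.84600
D_3 = 8452.16737
Terminal value at year 3: TV = D_3×(1+g_2)/(r−g_2) = 8595.85421/0.12 = 71632.11843
P_0 = D_1/(1+r)^1 + D_2/(1+r)^2 + D_3/(1+r)^3 + TV/(1+r)^3
    = 5915.56728 + 5832.32271 + 5750.24957 + 48733.36510 = 66231.50466

$66231.50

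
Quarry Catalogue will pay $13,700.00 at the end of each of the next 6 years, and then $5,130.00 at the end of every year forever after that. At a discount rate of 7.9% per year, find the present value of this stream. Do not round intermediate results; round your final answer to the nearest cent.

PV of 6-year annuity: $13,700.00 × [1 − (1+0.079)^−6] / 0.079 = 63526.04280
Perpetuity value at year 6: $5,130.00 / 0.079 = 64936.70886
PV of perpetuity: 64936.70886 / (1+0.079)^6 = 41149.21984
Total PV = 63526.04280 + 41149.21984 = 104675.26264

$104675.26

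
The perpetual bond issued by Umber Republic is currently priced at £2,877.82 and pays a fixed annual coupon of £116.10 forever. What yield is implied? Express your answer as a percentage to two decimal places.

4.03%

P = C/r ⇒ r = C/P = £116.10/£2,877.82 = 0.040343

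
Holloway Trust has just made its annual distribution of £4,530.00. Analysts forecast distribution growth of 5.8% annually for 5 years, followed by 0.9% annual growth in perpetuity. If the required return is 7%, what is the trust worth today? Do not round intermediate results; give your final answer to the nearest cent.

£92721.37

D_1 = 4792.74000
D_2 = 5070.71892
D_3 = 5364.82062
D_4 = 5675.98021
D_5 = 6005.18707
Terminal value at year 5: TV = D_5×(1+g_2)/(r−g_2) = 6059.23375/0.061 = 99331.70081
P_0 = D_1/(1+r)^1 + D_2/(1+r)^2 + D_3/(1+r)^3 + D_4/(1+r)^4 + D_5/(1+r)^5 + TV/(1+r)^5
    = 4479.19626 + 4428.96228 + 4379.29168 + 4330.17813 + 4281.61538 + 70822.12986 = 92721.37360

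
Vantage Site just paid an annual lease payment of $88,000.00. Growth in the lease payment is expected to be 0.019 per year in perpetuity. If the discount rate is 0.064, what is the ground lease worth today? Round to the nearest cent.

$1992711.11

D₁ = D₀ × (1 + g) = $88,000.00 × 1.019 = $89,672.0000
Growing perpetuity: P = D₁ / (r − g) = $89,672.0000 / (0.064 − 0.019) = $1,992,711.11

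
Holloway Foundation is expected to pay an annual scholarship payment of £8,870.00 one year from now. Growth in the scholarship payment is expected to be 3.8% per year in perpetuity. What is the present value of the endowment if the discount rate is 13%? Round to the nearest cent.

Growing perpetuity: P = D₁ / (r − g) = £8,870.0000 / (0.13 − 0.038) = £96,413.04

£96413.04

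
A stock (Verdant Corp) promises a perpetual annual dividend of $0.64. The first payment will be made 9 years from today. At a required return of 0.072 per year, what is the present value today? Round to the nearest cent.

$5.10

Value at end of year 8: C / r = $0.64 / 0.072 = $8.8889
Discount to today: PV = $8.8889 / (1 + 0.072)^8 = $8.8889 / 1.744047 = $5.10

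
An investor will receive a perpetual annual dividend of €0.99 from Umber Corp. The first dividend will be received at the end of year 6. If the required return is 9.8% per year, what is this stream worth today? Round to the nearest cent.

€6.33

Value at end of year 5: C / r = €0.99 / 0.098 = €10.1020
Discount to today: PV = €10.1020 / (1 + 0.098)^5 = €10.1020 / 1.595922 = €6.33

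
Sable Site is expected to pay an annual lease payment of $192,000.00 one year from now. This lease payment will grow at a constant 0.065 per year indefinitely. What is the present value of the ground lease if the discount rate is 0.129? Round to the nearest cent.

$3000000.00

Growing perpetuity: P = D₁ / (r − g) = $192,000.0000 / (0.129 − 0.065) = $3,000,000.00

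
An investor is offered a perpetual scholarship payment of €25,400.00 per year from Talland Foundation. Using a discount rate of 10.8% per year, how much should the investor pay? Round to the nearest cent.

Level perpetuity: PV = C / r = €25,400.00 / 0.108 = €235,185.19

€235185.19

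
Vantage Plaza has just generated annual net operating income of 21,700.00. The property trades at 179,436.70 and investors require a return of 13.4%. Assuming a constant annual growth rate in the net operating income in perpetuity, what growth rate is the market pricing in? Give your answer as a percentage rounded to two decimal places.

1.17%

P = D₀(1+g)/(r−g) ⇒ P(r−g) = D₀(1+g) ⇒ g(P+D₀) = P·r − D₀
g = (P·r − D₀)/(P + D₀) = (179,436.70×0.134 − 21,700.00) / (179,436.70 + 21,700.00) = 0.011656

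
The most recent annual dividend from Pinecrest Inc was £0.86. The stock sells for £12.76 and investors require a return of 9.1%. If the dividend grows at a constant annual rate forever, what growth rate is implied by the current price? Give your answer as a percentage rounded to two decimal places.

P = D₀(1+g)/(r−g) ⇒ P(r−g) = D₀(1+g) ⇒ g(P+D₀) = P·r − D₀
g = (P·r − D₀)/(P + D₀) = (£12.76×0.091 − £0.86) / (£12.76 + £0.86) = 0.022112

2.21%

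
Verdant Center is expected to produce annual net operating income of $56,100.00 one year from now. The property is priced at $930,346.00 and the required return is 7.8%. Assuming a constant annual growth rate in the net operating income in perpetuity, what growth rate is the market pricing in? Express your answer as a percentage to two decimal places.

P = D₁/(r−g) ⇒ g = r − D₁/P = 0.078 − $56,100.00/$930,346.00 = 0.017700

1.77%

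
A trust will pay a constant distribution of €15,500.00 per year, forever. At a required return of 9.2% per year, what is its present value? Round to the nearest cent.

Level perpetuity: PV = C / r = €15,500.00 / 0.092 = €168,478.26

€168478.26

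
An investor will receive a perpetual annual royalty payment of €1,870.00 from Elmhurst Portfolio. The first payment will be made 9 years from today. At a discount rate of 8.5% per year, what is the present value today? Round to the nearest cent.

Value at end of year 8: C / r = €1,870.00 / 0.085 = €22,000.0000
Discount to today: PV = €22,000.0000 / (1 + 0.085)^8 = €22,000.0000 / 1.920604 = €11,454.73

€11454.73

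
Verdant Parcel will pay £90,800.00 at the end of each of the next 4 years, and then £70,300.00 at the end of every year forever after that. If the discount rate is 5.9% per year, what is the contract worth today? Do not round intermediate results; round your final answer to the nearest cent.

PV of 4-year annuity: £90,800.00 × [1 − (1+0.059)^−4] / 0.059 = 315353.38806
Perpetuity value at year 4: £70,300.00 / 0.059 = 1191525.42373
PV of perpetuity: 1191525.42373 / (1+0.059)^4 = 947369.66183
Total PV = 315353.38806 + 947369.66183 = 1262723.04989

£1262723.05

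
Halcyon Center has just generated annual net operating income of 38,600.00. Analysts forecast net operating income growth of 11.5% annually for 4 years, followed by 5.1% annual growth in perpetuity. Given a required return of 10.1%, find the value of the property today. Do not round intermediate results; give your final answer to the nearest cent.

1012805.60

D_1 = 43039.00000
D_2 = 47988.48500
D_3 = 53507.16077
D_4 = 59660.48426
Terminal value at year 4: TV = D_4×(1+g_2)/(r−g_2) = 62703.16896/0.05 = 1254063.37923
P_0 = D_1/(1+r)^1 + D_2/(1+r)^2 + D_3/(1+r)^3 + D_4/(1+r)^4 + TV/(1+r)^4
    = 39090.82652 + 39587.89425 + 40091.28255 + 40601.07180 + 853434.52914 = 1012805.60426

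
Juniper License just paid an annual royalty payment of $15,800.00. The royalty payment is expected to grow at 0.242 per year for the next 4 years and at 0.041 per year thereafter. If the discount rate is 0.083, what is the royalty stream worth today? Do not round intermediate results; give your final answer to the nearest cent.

D_1 = 19623.60000
D_2 = 24372.51120
D_3 = 30270.65891
D_4 = 37596.15837
Terminal value at year 4: TV = D_4×(1+g_2)/(r−g_2) = 39137.60086/0.042 = 931847.63952
P_0 = D_1/(1+r)^1 + D_2/(1+r)^2 + D_3/(1+r)^3 + D_4/(1+r)^4 + TV/(1+r)^4
    = 18119.66759 + 20779.89580 + 23830.68382 + 27329.37147 + 677377.99295 = 767437.61163

$767437.61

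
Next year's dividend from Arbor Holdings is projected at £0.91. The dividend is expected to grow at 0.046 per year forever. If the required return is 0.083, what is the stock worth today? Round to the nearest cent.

Growing perpetuity: P = D₁ / (r − g) = £0.9100 / (0.083 − 0.046) = £24.59

£24.59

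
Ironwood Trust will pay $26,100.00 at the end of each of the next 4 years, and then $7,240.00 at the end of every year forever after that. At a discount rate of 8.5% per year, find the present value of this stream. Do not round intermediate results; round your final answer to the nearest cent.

PV of 4-year annuity: $26,100.00 × [1 − (1+0.085)^−4] / 0.085 = 85493.07271
Perpetuity value at year 4: $7,240.00 / 0.085 = 85176.47059
PV of perpetuity: 85176.47059 / (1+0.085)^4 = 61461.15080
Total PV = 85493.07271 + 61461.15080 = 146954.22351

$146954.22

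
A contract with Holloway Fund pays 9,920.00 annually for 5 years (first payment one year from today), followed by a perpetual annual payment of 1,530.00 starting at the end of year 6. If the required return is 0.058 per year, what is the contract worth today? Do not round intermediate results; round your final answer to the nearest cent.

61914.16

PV of 5-year annuity: 9,920.00 × [1 − (1+0.058)^−5] / 0.058 = 42014.98704
Perpetuity value at year 5: 1,530.00 / 0.058 = 26379.31034
PV of perpetuity: 26379.31034 / (1+0.058)^5 = 19899.17626
Total PV = 42014.98704 + 19899.17626 = 61914.16329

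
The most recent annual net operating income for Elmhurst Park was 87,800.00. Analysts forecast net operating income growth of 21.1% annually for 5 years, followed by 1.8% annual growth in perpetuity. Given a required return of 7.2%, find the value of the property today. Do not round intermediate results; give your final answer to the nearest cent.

D_1 = 106325.80000
D_2 = 128760.54380
D_3 = 155929.01854
D_4 = 188830.04145
D_5 = 228673.18020
Terminal value at year 5: TV = D_5×(1+g_2)/(r−g_2) = 232789.29744/0.054 = 4310912.91564
P_0 = D_1/(1+r)^1 + D_2/(1+r)^2 + D_3/(1+r)^3 + D_4/(1+r)^4 + D_5/(1+r)^5 + TV/(1+r)^5
    = 99184.51493 + 112045.19363 + 126573.44169 + 142985.48310 + 161525.57839 + 3045056.27411 = 3687370.48585

3687370.49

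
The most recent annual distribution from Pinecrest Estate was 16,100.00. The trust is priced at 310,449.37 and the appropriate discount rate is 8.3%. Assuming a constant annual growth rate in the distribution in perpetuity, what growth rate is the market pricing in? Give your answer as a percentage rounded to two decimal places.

2.96%

P = D₀(1+g)/(r−g) ⇒ P(r−g) = D₀(1+g) ⇒ g(P+D₀) = P·r − D₀
g = (P·r − D₀)/(P + D₀) = (310,449.37×0.083 − 16,100.00) / (310,449.37 + 16,100.00) = 0.029604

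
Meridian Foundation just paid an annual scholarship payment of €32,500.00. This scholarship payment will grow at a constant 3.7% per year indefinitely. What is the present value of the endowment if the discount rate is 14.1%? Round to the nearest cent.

€324062.50

D₁ = D₀ × (1 + g) = €32,500.00 × 1.037 = €33,702.5000
Growing perpetuity: P = D₁ / (r − g) = €33,702.5000 / (0.141 − 0.037) = €324,062.50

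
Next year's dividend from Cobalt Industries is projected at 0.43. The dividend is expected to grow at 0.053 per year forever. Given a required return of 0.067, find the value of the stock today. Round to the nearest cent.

Growing perpetuity: P = D₁ / (r − g) = 0.4300 / (0.067 − 0.053) = 30.71

30.71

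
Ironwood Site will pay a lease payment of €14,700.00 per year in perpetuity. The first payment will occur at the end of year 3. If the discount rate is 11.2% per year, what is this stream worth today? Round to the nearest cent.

€106142.60

Value at end of year 2: C / r = €14,700.00 / 0.112 = €131,250.0000
Discount to today: PV = €131,250.0000 / (1 + 0.112)^2 = €131,250.0000 / 1.236544 = €106,142.60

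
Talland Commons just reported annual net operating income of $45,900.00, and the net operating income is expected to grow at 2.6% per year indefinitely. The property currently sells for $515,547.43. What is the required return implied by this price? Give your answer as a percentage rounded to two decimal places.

D₁ = $45,900.00 × 1.026 = $47,093.4000
P = D₁/(r − g) ⇒ r = D₁/P + g = $47,093.4000/$515,547.43 + 0.026 = 0.091346 + 0.026 = 0.117346

11.73%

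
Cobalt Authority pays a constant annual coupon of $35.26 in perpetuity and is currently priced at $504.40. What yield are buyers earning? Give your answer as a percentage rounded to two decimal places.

6.99%

P = C/r ⇒ r = C/P = $35.26/$504.40 = 0.069905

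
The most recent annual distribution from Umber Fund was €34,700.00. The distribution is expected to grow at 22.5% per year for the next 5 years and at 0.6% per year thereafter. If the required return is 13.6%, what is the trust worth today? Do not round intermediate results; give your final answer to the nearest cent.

D_1 = 42507.50000
D_2 = 52071.68750
D_3 = 63787.81719
D_4 = 78140.07605
D_5 = 95721.59317
Terminal value at year 5: TV = D_5×(1+g_2)/(r−g_2) = 96295.92273/0.13 = 740737.86712
P_0 = D_1/(1+r)^1 + D_2/(1+r)^2 + D_3/(1+r)^3 + D_4/(1+r)^4 + D_5/(1+r)^5 + TV/(1+r)^5
    = 37418.57394 + 40350.13475 + 43511.36890 + 46920.27016 + 50596.24203 + 391537.07297 = 610333.66277

€610333.66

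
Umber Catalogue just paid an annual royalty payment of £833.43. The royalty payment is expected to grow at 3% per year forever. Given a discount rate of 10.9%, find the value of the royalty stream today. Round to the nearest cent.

£10866.24

D₁ = D₀ × (1 + g) = £833.43 × 1.03 = £858.4329
Growing perpetuity: P = D₁ / (r − g) = £858.4329 / (0.109 − 0.03) = £10,866.24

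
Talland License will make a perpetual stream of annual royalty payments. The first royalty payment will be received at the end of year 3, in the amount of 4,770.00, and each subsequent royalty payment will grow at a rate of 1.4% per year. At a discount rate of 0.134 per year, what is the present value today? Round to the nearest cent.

30910.86

Value at end of year 2: C₁ / (r − g) = 4,770.00 / (0.134 − 0.014) = 39,750.0000
Discount to today: PV = 39,750.0000 / (1 + 0.134)^2 = 39,750.0000 / 1.285956 = 30,910.86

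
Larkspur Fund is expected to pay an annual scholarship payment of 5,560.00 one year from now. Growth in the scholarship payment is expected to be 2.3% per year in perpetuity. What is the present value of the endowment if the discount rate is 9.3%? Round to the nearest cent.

Growing perpetuity: P = D₁ / (r − g) = 5,560.0000 / (0.093 − 0.023) = 79,428.57

79428.57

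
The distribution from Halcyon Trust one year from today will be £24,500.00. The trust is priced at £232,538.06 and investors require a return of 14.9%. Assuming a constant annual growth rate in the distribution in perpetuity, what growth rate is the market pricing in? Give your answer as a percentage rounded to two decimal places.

4.36%

P = D₁/(r−g) ⇒ g = r − D₁/P = 0.149 − £24,500.00/£232,538.06 = 0.043641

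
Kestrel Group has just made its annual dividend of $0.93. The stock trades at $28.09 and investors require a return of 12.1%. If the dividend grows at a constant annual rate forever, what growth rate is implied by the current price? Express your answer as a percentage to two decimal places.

8.51%

P = D₀(1+g)/(r−g) ⇒ P(r−g) = D₀(1+g) ⇒ g(P+D₀) = P·r − D₀
g = (P·r − D₀)/(P + D₀) = ($28.09×0.121 − $0.93) / ($28.09 + $0.93) = 0.085075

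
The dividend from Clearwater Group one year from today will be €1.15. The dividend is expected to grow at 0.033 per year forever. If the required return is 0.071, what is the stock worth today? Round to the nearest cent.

Growing perpetuity: P = D₁ / (r − g) = €1.1500 / (0.071 − 0.033) = €30.26

€30.26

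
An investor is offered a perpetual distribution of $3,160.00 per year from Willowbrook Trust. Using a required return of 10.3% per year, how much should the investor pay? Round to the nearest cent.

Level perpetuity: PV = C / r = $3,160.00 / 0.103 = $30,679.61

$30679.61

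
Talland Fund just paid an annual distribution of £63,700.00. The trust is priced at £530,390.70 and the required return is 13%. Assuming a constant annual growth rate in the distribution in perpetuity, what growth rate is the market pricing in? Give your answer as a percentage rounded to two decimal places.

P = D₀(1+g)/(r−g) ⇒ P(r−g) = D₀(1+g) ⇒ g(P+D₀) = P·r − D₀
g = (P·r − D₀)/(P + D₀) = (£530,390.70×0.13 − £63,700.00) / (£530,390.70 + £63,700.00) = 0.008838

0.88%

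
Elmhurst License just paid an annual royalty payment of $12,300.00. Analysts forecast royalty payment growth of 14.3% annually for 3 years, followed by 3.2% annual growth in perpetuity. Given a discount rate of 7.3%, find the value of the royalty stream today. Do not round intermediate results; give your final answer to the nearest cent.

D_1 = 14058.90000
D_2 = 16069.32270
D_3 = 18367.23585
Terminal value at year 3: TV = D_3×(1+g_2)/(r−g_2) = 18954.98739/0.041 = 462316.76569
P_0 = D_1/(1+r)^1 + D_2/(1+r)^2 + D_3/(1+r)^3 + TV/(1+r)^3
    = 13102.42311 + 13957.19442 + 14867.72901 + 374231.61801 = 416158.96455

$416158.96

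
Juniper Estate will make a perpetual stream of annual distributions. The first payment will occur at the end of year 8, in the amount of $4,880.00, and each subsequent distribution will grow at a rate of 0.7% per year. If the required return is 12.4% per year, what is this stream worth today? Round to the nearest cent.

$18402.20

Value at end of year 7: C₁ / (r − g) = $4,880.00 / (0.124 − 0.007) = $41,709.4017
Discount to today: PV = $41,709.4017 / (1 + 0.124)^7 = $41,709.4017 / 2.266544 = $18,402.20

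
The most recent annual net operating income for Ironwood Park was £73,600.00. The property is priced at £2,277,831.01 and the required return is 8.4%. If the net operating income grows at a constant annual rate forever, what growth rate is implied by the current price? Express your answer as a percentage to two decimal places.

P = D₀(1+g)/(r−g) ⇒ P(r−g) = D₀(1+g) ⇒ g(P+D₀) = P·r − D₀
g = (P·r − D₀)/(P + D₀) = (£2,277,831.01×0.084 − £73,600.00) / (£2,277,831.01 + £73,600.00) = 0.050071

5.01%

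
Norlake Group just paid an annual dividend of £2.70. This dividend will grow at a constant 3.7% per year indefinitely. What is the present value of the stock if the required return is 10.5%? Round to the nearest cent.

£41.18

D₁ = D₀ × (1 + g) = £2.70 × 1.037 = £2.7999
Growing perpetuity: P = D₁ / (r − g) = £2.7999 / (0.105 − 0.037) = £41.18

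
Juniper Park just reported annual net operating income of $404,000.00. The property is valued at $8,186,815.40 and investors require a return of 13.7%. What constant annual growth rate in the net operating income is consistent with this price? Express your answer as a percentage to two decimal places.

P = D₀(1+g)/(r−g) ⇒ P(r−g) = D₀(1+g) ⇒ g(P+D₀) = P·r − D₀
g = (P·r − D₀)/(P + D₀) = ($8,186,815.40×0.137 − $404,000.00) / ($8,186,815.40 + $404,000.00) = 0.083530

8.35%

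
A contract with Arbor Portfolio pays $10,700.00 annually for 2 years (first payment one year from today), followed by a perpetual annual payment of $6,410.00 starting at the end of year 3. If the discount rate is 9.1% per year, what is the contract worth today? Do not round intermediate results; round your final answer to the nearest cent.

PV of 2-year annuity: $10,700.00 × [1 − (1+0.091)^−2] / 0.091 = 18796.98995
Perpetuity value at year 2: $6,410.00 / 0.091 = 70439.56044
PV of perpetuity: 70439.56044 / (1+0.091)^2 = 59178.93375
Total PV = 18796.98995 + 59178.93375 = 77975.92370

$77975.92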